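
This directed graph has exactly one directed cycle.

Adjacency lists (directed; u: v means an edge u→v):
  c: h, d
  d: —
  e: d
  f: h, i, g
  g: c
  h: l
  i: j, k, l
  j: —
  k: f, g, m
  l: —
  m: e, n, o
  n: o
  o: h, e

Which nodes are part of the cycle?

DFS with gray/black marking from i:
i gray
  j gray
  j black
  k gray
    f gray
      h gray
        l gray
        l black
      h black
      f→i: i is gray → back edge
Back edge closes the cycle i → k → f → i; its vertices are {f, i, k}.

f, i, k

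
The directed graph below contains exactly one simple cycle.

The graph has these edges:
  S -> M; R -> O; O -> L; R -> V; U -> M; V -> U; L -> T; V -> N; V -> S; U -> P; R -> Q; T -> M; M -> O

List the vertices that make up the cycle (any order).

DFS with gray/black marking from O:
O gray
  L gray
    T gray
      M gray
        M→O: O is gray → back edge
Back edge closes the cycle O → L → T → M → O; its vertices are {L, M, O, T}.

L, M, O, T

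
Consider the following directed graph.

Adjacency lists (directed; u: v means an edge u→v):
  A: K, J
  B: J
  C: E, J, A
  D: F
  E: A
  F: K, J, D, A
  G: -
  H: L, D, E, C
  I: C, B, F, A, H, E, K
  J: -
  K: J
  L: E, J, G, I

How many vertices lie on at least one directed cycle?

A vertex is on a directed cycle iff it belongs to a strongly connected component of size ≥ 2 (or has a self-loop).
The vertices on cycles are {D, F, H, I, L} — 5 in total.

5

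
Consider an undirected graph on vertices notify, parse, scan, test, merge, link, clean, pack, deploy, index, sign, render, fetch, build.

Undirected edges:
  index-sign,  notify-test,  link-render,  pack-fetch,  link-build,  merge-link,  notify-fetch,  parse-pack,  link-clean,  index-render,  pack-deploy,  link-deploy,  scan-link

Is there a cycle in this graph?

DFS, tracking each vertex's parent; an edge to a visited non-parent vertex closes a cycle.
Start from clean:
visit clean (parent –)
  visit link (parent clean)
    visit build (parent link)
      build–link: parent, skip
    visit render (parent link)
      render–link: parent, skip
      visit index (parent render)
        visit sign (parent index)
          sign–index: parent, skip
        index–render: parent, skip
    link–clean: parent, skip
    visit scan (parent link)
      scan–link: parent, skip
    visit merge (parent link)
      merge–link: parent, skip
    visit deploy (parent link)
      visit pack (parent deploy)
        pack–deploy: parent, skip
        visit parse (parent pack)
          parse–pack: parent, skip
        visit fetch (parent pack)
          visit notify (parent fetch)
            visit test (parent notify)
              test–notify: parent, skip
            notify–fetch: parent, skip
          fetch–pack: parent, skip
      deploy–link: parent, skip
No non-parent visited neighbor found — the graph is a forest.

No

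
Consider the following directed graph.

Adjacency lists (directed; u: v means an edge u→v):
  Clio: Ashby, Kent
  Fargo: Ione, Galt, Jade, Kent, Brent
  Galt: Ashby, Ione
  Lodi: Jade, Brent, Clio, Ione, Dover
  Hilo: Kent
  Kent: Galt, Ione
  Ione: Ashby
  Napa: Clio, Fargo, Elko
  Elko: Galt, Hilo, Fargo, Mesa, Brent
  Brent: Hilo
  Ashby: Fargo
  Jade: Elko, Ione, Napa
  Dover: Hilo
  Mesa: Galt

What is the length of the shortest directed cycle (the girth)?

3

For each vertex v, BFS finds the shortest path from v back to v.
The shortest such closed walk is Jade → Elko → Fargo → Jade, length 3.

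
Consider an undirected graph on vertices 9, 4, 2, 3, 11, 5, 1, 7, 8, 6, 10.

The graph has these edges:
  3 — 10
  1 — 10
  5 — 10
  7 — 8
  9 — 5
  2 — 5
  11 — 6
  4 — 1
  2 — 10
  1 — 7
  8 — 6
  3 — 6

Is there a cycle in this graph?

DFS, tracking each vertex's parent; an edge to a visited non-parent vertex closes a cycle.
Start from 4:
visit 4 (parent –)
  visit 1 (parent 4)
    1–4: parent, skip
    visit 7 (parent 1)
      visit 8 (parent 7)
        visit 6 (parent 8)
          visit 11 (parent 6)
            11–6: parent, skip
          6–8: parent, skip
          visit 3 (parent 6)
            visit 10 (parent 3)
              visit 5 (parent 10)
                5–10: parent, skip
                visit 2 (parent 5)
                  2–10: 10 visited and ≠ parent → cycle
Cycle: 10 – 5 – 2 – 10.

Yes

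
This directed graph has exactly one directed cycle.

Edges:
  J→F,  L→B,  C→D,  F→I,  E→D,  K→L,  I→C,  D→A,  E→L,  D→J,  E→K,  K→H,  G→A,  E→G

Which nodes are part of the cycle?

C, D, F, I, J

DFS with gray/black marking from D:
D gray
  J gray
    F gray
      I gray
        C gray
          C→D: D is gray → back edge
Back edge closes the cycle D → J → F → I → C → D; its vertices are {C, D, F, I, J}.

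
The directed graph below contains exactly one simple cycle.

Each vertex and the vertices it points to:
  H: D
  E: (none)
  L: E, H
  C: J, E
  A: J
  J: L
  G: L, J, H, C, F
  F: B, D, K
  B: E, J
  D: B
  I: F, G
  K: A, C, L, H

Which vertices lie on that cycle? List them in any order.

DFS with gray/black marking from D:
D gray
  B gray
    E gray
    E black
    J gray
      L gray
        L→E: E black — skip
        H gray
          H→D: D is gray → back edge
Back edge closes the cycle D → B → J → L → H → D; its vertices are {B, D, H, J, L}.

B, D, H, J, L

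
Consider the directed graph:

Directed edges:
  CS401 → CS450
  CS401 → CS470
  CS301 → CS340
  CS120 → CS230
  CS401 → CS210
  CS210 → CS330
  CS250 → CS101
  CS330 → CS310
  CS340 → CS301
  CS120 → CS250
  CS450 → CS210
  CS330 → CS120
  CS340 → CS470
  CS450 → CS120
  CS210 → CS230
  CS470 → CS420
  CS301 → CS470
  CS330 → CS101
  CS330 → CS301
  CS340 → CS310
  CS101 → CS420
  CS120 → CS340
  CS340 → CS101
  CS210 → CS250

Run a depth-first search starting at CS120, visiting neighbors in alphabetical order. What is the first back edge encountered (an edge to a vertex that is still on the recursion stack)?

CS301→CS340

DFS from CS120 (visiting neighbors in alphabetical order); mark gray on enter, black on exit:
CS120 gray
  CS230 gray
  CS230 black
  CS250 gray
    CS101 gray
      CS420 gray
      CS420 black
    CS101 black
  CS250 black
  CS340 gray
    CS340→CS101: CS101 black — skip
    CS301 gray
      CS301→CS340: CS340 is gray → back edge
First back edge: CS301 → CS340.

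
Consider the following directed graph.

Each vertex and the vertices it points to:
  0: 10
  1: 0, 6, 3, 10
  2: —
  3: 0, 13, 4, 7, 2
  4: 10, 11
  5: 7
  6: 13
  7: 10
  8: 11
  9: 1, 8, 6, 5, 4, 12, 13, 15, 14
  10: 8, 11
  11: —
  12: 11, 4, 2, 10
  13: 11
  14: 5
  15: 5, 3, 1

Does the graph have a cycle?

DFS with white/gray/black marking, starting from 4:
4 gray
  10 gray
    8 gray
      11 gray
      11 black
    8 black
    10→11: 11 black — skip
  10 black
  4→11: 11 black — skip
4 black
0 gray
  0→10: 10 black — skip
0 black
1 gray
  1→0: 0 black — skip
  6 gray
    13 gray
      13→11: 11 black — skip
    13 black
  6 black
  3 gray
    3→0: 0 black — skip
    3→13: 13 black — skip
    3→4: 4 black — skip
    7 gray
      7→10: 10 black — skip
    7 black
    2 gray
    2 black
  3 black
  1→10: 10 black — skip
1 black
5 gray
  5→7: 7 black — skip
5 black
9 gray
  9→1: 1 black — skip
  9→8: 8 black — skip
  9→6: 6 black — skip
  9→5: 5 black — skip
  9→4: 4 black — skip
  12 gray
    12→11: 11 black — skip
    12→4: 4 black — skip
    12→2: 2 black — skip
    12→10: 10 black — skip
  12 black
  9→13: 13 black — skip
  15 gray
    15→5: 5 black — skip
    15→3: 3 black — skip
    15→1: 1 black — skip
  15 black
  14 gray
    14→5: 5 black — skip
  14 black
9 black
Every edge goes to a white or black vertex — no back edge, so the graph is acyclic.

No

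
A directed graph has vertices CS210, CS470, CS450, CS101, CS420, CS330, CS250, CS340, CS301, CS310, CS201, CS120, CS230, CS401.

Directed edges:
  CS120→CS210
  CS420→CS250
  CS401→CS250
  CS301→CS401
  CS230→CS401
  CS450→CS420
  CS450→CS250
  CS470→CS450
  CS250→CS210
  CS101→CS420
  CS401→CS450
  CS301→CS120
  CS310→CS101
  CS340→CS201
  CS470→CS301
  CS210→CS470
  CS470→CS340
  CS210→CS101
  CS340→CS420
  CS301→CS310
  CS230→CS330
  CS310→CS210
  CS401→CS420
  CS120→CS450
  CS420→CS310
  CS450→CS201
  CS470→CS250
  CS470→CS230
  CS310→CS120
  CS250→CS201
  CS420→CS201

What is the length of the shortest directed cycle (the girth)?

3

For each vertex v, BFS finds the shortest path from v back to v.
The shortest such closed walk is CS310 → CS101 → CS420 → CS310, length 3.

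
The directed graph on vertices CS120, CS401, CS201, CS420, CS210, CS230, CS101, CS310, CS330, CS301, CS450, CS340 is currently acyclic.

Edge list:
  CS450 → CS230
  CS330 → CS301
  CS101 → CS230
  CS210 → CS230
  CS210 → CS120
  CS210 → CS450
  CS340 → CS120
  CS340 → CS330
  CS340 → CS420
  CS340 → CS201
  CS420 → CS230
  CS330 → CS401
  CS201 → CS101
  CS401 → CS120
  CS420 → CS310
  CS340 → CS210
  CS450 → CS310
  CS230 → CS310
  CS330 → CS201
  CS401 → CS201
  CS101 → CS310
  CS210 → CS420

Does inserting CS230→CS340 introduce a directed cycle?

Yes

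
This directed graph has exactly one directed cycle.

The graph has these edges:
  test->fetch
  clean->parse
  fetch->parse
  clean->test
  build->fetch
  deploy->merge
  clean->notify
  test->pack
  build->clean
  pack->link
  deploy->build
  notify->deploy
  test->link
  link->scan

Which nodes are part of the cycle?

build, clean, deploy, notify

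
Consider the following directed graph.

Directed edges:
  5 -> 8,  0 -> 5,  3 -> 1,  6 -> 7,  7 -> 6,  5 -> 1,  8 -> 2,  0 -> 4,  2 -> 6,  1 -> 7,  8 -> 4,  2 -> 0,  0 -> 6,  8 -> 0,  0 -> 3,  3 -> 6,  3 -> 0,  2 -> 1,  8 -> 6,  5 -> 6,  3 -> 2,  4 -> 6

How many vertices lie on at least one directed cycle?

7

A vertex is on a directed cycle iff it belongs to a strongly connected component of size ≥ 2 (or has a self-loop).
The vertices on cycles are {0, 2, 3, 5, 6, 7, 8} — 7 in total.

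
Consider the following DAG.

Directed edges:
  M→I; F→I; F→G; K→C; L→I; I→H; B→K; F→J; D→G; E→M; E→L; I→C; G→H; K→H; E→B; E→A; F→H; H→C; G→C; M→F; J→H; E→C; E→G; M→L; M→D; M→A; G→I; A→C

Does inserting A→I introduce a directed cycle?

No

Adding A→I creates a cycle iff I can already reach A.
Explore from I: no path reaches A. The graph stays acyclic.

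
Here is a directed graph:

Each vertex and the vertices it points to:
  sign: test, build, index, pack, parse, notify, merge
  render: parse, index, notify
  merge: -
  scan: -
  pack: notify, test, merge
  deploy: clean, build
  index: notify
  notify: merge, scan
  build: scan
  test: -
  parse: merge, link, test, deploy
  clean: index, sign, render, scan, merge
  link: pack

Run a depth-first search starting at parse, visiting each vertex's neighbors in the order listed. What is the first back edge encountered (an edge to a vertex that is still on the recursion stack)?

sign->parse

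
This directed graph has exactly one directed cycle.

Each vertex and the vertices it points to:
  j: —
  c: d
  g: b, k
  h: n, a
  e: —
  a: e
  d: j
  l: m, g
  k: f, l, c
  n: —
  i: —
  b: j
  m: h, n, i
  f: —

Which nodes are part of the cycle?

g, k, l

DFS with gray/black marking from l:
l gray
  m gray
    h gray
      n gray
      n black
      a gray
        e gray
        e black
      a black
    h black
    m→n: n black — skip
    i gray
    i black
  m black
  g gray
    b gray
      j gray
      j black
    b black
    k gray
      f gray
      f black
      k→l: l is gray → back edge
Back edge closes the cycle l → g → k → l; its vertices are {g, k, l}.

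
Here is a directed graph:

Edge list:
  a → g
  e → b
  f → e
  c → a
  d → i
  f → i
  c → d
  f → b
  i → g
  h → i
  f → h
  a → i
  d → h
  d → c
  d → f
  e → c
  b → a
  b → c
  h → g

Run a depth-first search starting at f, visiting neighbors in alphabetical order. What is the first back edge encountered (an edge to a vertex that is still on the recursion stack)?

d→c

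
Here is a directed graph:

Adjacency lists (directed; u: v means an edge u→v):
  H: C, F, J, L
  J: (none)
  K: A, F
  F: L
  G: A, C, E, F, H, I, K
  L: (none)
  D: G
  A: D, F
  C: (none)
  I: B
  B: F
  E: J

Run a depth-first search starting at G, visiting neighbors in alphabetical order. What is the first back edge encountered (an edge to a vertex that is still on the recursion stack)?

D→G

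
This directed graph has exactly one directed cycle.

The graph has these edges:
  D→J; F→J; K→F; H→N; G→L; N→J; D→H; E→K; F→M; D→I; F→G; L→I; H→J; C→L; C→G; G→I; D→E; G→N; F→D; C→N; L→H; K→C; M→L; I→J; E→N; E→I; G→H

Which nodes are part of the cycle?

D, E, F, K

DFS with gray/black marking from E:
E gray
  K gray
    C gray
      L gray
        I gray
          J gray
          J black
        I black
        H gray
          H→J: J black — skip
          N gray
            N→J: J black — skip
          N black
        H black
      L black
      C→N: N black — skip
      G gray
        G→N: N black — skip
        G→L: L black — skip
        G→I: I black — skip
        G→H: H black — skip
      G black
    C black
    F gray
      M gray
        M→L: L black — skip
      M black
      F→G: G black — skip
      F→J: J black — skip
      D gray
        D→E: E is gray → back edge
Back edge closes the cycle E → K → F → D → E; its vertices are {D, E, F, K}.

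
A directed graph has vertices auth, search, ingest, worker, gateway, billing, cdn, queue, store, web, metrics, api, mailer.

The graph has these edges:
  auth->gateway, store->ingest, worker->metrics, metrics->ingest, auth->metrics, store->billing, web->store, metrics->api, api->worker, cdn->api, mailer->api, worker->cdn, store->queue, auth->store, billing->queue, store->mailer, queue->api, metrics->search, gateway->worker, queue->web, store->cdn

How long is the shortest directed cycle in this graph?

For each vertex v, BFS finds the shortest path from v back to v.
The shortest such closed walk is metrics → api → worker → metrics, length 3.

3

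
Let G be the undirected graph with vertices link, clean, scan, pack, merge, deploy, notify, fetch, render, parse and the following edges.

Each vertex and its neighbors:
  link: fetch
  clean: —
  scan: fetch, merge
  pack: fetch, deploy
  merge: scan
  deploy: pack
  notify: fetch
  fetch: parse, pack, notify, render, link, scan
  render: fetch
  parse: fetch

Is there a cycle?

No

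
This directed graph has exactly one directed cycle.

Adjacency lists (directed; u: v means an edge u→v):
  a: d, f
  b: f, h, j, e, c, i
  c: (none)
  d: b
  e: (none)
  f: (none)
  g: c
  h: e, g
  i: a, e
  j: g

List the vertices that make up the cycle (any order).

a, b, d, i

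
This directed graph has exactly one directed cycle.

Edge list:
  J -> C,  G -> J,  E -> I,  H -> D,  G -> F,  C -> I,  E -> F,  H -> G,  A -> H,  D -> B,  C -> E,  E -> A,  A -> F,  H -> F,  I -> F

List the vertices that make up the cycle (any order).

A, C, E, G, H, J

DFS with gray/black marking from C:
C gray
  I gray
    F gray
    F black
  I black
  E gray
    A gray
      H gray
        D gray
          B gray
          B black
        D black
        G gray
          G→F: F black — skip
          J gray
            J→C: C is gray → back edge
Back edge closes the cycle C → E → A → H → G → J → C; its vertices are {A, C, E, G, H, J}.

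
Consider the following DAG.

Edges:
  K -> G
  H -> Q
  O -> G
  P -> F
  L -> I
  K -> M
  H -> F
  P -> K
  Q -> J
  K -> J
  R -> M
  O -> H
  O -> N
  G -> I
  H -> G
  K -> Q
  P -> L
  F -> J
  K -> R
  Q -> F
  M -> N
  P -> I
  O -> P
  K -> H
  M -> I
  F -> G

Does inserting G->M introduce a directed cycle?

Adding G→M creates a cycle iff M can already reach G.
Explore from M: no path reaches G. The graph stays acyclic.

No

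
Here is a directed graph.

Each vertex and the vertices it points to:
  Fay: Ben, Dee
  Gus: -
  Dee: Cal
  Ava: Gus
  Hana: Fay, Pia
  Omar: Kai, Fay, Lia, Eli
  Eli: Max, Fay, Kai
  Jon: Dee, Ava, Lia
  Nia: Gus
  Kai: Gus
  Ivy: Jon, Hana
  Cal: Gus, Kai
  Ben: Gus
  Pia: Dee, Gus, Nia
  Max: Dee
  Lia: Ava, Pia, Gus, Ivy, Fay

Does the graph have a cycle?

Yes

DFS with white/gray/black marking, starting from Eli:
Eli gray
  Max gray
    Dee gray
      Cal gray
        Gus gray
        Gus black
        Kai gray
          Kai→Gus: Gus black — skip
        Kai black
      Cal black
    Dee black
  Max black
  Fay gray
    Ben gray
      Ben→Gus: Gus black — skip
    Ben black
    Fay→Dee: Dee black — skip
  Fay black
  Eli→Kai: Kai black — skip
Eli black
Ava gray
  Ava→Gus: Gus black — skip
Ava black
Hana gray
  Hana→Fay: Fay black — skip
  Pia gray
    Pia→Dee: Dee black — skip
    Pia→Gus: Gus black — skip
    Nia gray
      Nia→Gus: Gus black — skip
    Nia black
  Pia black
Hana black
Omar gray
  Omar→Kai: Kai black — skip
  Omar→Fay: Fay black — skip
  Lia gray
    Lia→Ava: Ava black — skip
    Lia→Pia: Pia black — skip
    Lia→Gus: Gus black — skip
    Ivy gray
      Jon gray
        Jon→Dee: Dee black — skip
        Jon→Ava: Ava black — skip
        Jon→Lia: Lia is gray → back edge
Back edge found, so a cycle exists: Lia → Ivy → Jon → Lia.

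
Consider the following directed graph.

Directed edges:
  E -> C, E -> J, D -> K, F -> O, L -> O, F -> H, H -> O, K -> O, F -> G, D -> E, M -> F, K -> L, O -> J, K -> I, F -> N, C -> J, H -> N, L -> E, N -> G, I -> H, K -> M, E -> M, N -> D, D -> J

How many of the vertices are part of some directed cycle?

9

A vertex is on a directed cycle iff it belongs to a strongly connected component of size ≥ 2 (or has a self-loop).
The vertices on cycles are {D, E, F, H, I, K, L, M, N} — 9 in total.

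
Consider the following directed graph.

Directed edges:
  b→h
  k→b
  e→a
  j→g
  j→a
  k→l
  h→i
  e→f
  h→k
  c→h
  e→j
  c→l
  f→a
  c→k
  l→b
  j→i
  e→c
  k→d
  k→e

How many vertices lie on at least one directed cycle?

6

A vertex is on a directed cycle iff it belongs to a strongly connected component of size ≥ 2 (or has a self-loop).
The vertices on cycles are {b, c, e, h, k, l} — 6 in total.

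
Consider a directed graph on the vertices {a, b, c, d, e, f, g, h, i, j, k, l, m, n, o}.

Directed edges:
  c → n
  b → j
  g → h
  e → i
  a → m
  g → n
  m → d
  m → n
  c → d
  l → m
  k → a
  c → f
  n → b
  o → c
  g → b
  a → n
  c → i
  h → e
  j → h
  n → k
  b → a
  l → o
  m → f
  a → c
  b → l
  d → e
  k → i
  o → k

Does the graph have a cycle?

Yes

DFS with white/gray/black marking, starting from l:
l gray
  o gray
    k gray
      i gray
      i black
      a gray
        n gray
          b gray
            b→a: a is gray → back edge
Back edge found, so a cycle exists: a → n → b → a.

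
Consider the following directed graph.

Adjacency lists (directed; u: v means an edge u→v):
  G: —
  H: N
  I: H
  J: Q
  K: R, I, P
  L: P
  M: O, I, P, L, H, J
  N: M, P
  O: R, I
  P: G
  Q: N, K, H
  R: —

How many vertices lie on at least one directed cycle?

8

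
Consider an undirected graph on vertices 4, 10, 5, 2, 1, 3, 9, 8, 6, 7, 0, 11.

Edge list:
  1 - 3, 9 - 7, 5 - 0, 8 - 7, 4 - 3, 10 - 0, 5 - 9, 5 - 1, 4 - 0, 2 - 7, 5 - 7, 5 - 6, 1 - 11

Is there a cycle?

Yes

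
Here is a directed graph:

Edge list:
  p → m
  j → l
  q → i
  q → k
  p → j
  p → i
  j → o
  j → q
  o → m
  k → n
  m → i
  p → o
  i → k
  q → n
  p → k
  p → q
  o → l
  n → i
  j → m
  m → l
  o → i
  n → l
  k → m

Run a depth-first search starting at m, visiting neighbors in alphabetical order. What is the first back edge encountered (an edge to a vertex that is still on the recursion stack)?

DFS from m (visiting neighbors in alphabetical order); mark gray on enter, black on exit:
m gray
  i gray
    k gray
      k→m: m is gray → back edge
First back edge: k → m.

k->m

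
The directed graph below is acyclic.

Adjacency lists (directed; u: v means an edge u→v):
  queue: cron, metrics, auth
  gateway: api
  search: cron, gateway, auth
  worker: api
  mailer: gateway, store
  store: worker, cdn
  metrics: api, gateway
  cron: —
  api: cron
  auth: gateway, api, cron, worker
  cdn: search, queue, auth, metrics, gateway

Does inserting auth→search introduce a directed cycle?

Adding auth→search creates a cycle iff search can already reach auth.
Path from search: search → auth.
So search → … → auth → search is a cycle.

Yes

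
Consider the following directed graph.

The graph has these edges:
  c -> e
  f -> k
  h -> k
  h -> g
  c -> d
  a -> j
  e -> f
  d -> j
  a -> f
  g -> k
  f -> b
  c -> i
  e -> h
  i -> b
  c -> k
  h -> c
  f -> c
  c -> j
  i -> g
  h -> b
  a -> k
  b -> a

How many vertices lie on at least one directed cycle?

7

A vertex is on a directed cycle iff it belongs to a strongly connected component of size ≥ 2 (or has a self-loop).
The vertices on cycles are {a, b, c, e, f, h, i} — 7 in total.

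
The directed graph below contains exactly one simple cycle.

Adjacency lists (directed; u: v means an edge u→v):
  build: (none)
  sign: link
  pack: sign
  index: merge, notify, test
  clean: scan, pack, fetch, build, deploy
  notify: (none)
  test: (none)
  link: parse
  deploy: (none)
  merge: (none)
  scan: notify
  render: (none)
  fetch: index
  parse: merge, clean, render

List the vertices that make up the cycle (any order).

DFS with gray/black marking from link:
link gray
  parse gray
    merge gray
    merge black
    clean gray
      scan gray
        notify gray
        notify black
      scan black
      pack gray
        sign gray
          sign→link: link is gray → back edge
Back edge closes the cycle link → parse → clean → pack → sign → link; its vertices are {link, pack, sign, clean, parse}.

link, pack, sign, clean, parse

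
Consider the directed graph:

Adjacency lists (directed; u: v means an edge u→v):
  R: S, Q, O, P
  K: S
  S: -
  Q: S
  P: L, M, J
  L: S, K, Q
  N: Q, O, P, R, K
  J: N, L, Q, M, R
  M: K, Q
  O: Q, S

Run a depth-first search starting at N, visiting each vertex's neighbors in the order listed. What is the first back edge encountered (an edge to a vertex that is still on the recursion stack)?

DFS from N (visiting each vertex's neighbors in the order listed); mark gray on enter, black on exit:
N gray
  Q gray
    S gray
    S black
  Q black
  O gray
    O→Q: Q black — skip
    O→S: S black — skip
  O black
  P gray
    L gray
      L→S: S black — skip
      K gray
        K→S: S black — skip
      K black
      L→Q: Q black — skip
    L black
    M gray
      M→K: K black — skip
      M→Q: Q black — skip
    M black
    J gray
      J→N: N is gray → back edge
First back edge: J → N.

J->N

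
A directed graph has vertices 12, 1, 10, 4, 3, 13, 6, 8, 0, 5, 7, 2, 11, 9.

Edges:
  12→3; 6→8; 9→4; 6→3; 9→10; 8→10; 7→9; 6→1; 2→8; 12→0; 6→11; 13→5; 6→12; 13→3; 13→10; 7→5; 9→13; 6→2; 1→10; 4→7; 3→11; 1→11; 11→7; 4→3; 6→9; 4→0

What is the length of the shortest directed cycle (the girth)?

3

For each vertex v, BFS finds the shortest path from v back to v.
The shortest such closed walk is 9 → 4 → 7 → 9, length 3.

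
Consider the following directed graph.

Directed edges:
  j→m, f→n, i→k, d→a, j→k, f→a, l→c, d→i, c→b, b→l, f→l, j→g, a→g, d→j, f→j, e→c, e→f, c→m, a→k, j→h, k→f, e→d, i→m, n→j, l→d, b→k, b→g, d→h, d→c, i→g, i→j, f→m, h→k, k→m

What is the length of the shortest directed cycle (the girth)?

3

For each vertex v, BFS finds the shortest path from v back to v.
The shortest such closed walk is c → b → l → c, length 3.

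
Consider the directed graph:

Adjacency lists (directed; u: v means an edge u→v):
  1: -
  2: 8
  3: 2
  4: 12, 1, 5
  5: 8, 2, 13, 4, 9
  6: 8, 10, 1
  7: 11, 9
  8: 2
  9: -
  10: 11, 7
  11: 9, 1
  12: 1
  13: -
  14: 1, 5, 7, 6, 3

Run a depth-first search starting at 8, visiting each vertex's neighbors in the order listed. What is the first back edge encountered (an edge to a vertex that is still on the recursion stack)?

DFS from 8 (visiting each vertex's neighbors in the order listed); mark gray on enter, black on exit:
8 gray
  2 gray
    2→8: 8 is gray → back edge
First back edge: 2 → 8.

2→8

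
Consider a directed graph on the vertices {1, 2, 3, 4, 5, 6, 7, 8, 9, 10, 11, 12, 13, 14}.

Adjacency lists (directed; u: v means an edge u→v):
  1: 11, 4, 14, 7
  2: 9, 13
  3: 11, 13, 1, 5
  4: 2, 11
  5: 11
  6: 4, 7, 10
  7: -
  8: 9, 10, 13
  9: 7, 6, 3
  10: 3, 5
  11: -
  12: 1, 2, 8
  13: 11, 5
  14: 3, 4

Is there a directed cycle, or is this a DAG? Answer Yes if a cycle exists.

Yes

DFS with white/gray/black marking, starting from 6:
6 gray
  4 gray
    2 gray
      9 gray
        7 gray
        7 black
        9→6: 6 is gray → back edge
Back edge found, so a cycle exists: 6 → 4 → 2 → 9 → 6.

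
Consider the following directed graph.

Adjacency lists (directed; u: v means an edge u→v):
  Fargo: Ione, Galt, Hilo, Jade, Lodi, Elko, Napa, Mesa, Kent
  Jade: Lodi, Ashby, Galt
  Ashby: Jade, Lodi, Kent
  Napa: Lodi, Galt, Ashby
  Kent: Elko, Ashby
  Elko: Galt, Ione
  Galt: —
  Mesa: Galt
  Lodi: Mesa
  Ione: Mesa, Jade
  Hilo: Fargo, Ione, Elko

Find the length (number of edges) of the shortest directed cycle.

For each vertex v, BFS finds the shortest path from v back to v.
The shortest such closed walk is Fargo → Hilo → Fargo, length 2.

2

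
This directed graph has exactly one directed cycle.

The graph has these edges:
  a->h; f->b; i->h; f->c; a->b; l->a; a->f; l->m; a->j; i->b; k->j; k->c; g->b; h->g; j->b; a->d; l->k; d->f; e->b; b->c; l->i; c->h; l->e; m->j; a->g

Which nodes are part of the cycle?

DFS with gray/black marking from c:
c gray
  h gray
    g gray
      b gray
        b→c: c is gray → back edge
Back edge closes the cycle c → h → g → b → c; its vertices are {b, c, g, h}.

b, c, g, h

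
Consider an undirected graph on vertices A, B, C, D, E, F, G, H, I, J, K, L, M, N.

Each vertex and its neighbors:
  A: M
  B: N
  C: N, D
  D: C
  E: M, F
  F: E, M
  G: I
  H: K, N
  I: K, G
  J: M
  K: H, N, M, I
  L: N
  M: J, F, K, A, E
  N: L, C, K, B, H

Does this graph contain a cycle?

DFS, tracking each vertex's parent; an edge to a visited non-parent vertex closes a cycle.
Start from A:
visit A (parent –)
  visit M (parent A)
    visit J (parent M)
      J–M: parent, skip
    visit F (parent M)
      visit E (parent F)
        E–M: M visited and ≠ parent → cycle
Cycle: M – F – E – M.

Yes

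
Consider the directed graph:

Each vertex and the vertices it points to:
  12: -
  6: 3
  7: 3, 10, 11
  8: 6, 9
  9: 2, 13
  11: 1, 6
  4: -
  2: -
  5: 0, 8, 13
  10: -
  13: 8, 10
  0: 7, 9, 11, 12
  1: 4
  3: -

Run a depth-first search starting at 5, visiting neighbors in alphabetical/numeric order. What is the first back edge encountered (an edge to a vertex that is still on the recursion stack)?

8→9

DFS from 5 (visiting neighbors in alphabetical/numeric order); mark gray on enter, black on exit:
5 gray
  0 gray
    7 gray
      3 gray
      3 black
      10 gray
      10 black
      11 gray
        1 gray
          4 gray
          4 black
        1 black
        6 gray
          6→3: 3 black — skip
        6 black
      11 black
    7 black
    9 gray
      2 gray
      2 black
      13 gray
        8 gray
          8→6: 6 black — skip
          8→9: 9 is gray → back edge
First back edge: 8 → 9.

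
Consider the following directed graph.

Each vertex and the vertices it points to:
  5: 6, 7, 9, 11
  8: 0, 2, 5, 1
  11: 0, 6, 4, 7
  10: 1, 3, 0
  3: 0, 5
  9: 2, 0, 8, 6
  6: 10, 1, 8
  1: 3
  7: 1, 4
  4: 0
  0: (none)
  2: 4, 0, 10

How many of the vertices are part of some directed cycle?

10

A vertex is on a directed cycle iff it belongs to a strongly connected component of size ≥ 2 (or has a self-loop).
The vertices on cycles are {1, 2, 3, 5, 6, 7, 8, 9, 10, 11} — 10 in total.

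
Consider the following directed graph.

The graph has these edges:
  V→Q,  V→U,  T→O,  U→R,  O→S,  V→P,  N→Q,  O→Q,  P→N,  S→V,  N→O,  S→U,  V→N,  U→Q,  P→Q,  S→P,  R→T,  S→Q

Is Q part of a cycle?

No

Q lies on a cycle iff there is a path from Q back to itself.
Exploring from Q, it never reaches itself; equivalently, its strongly connected component is a singleton.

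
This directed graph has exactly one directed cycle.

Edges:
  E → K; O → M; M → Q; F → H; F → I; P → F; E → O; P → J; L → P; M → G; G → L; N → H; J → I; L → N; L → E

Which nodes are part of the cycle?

E, G, L, M, O

DFS with gray/black marking from L:
L gray
  N gray
    H gray
    H black
  N black
  P gray
    F gray
      F→H: H black — skip
      I gray
      I black
    F black
    J gray
      J→I: I black — skip
    J black
  P black
  E gray
    K gray
    K black
    O gray
      M gray
        G gray
          G→L: L is gray → back edge
Back edge closes the cycle L → E → O → M → G → L; its vertices are {E, G, L, M, O}.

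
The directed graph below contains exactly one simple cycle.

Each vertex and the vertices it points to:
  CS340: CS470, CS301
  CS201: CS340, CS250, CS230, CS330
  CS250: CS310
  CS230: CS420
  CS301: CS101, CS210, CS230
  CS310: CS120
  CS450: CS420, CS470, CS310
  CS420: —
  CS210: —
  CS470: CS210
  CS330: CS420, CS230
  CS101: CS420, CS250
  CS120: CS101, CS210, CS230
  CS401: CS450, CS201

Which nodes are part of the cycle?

CS101, CS120, CS250, CS310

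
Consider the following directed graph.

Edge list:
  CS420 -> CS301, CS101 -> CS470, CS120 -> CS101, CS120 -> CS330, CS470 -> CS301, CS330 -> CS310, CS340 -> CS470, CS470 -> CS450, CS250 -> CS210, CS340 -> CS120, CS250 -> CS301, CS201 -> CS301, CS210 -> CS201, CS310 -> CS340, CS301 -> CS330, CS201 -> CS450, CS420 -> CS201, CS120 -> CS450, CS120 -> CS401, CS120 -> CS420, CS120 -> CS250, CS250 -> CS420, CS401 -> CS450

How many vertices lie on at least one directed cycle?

A vertex is on a directed cycle iff it belongs to a strongly connected component of size ≥ 2 (or has a self-loop).
The vertices on cycles are {CS101, CS120, CS201, CS210, CS250, CS301, CS310, CS330, CS340, CS420, CS470} — 11 in total.

11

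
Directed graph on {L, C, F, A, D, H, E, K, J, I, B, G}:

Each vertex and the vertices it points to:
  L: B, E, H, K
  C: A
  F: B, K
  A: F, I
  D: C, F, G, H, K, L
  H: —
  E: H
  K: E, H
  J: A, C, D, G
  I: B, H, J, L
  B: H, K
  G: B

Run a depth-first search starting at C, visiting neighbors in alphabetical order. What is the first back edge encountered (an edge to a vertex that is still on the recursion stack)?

DFS from C (visiting neighbors in alphabetical order); mark gray on enter, black on exit:
C gray
  A gray
    F gray
      B gray
        H gray
        H black
        K gray
          E gray
            E→H: H black — skip
          E black
          K→H: H black — skip
        K black
      B black
      F→K: K black — skip
    F black
    I gray
      I→B: B black — skip
      I→H: H black — skip
      J gray
        J→A: A is gray → back edge
First back edge: J → A.

J→A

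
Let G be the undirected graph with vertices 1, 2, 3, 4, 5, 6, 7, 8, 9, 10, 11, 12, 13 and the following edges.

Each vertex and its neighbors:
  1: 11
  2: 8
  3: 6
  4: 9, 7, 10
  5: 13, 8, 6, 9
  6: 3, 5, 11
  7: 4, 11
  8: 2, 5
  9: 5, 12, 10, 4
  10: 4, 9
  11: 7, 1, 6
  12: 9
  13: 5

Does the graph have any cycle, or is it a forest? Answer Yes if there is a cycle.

Yes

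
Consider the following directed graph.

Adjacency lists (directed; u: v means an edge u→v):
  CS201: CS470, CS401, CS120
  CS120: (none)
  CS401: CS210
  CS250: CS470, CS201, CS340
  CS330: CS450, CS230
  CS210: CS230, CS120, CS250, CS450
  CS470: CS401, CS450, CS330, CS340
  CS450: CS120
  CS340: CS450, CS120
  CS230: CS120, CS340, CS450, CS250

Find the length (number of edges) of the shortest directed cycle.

For each vertex v, BFS finds the shortest path from v back to v.
The shortest such closed walk is CS201 → CS401 → CS210 → CS250 → CS201, length 4.

4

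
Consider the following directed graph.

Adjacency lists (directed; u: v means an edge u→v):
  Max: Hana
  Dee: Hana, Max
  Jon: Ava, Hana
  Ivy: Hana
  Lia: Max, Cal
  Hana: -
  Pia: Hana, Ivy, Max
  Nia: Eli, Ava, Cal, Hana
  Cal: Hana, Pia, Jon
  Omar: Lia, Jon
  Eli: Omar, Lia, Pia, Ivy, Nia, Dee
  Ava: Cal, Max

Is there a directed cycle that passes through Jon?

Yes

Jon is on a cycle iff Jon can reach itself via ≥1 edge.
Jon → Ava → Cal → Jon — yes.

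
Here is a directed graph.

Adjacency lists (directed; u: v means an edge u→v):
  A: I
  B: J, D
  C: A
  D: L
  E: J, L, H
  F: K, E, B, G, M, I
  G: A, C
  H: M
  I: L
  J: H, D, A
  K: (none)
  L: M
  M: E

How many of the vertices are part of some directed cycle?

A vertex is on a directed cycle iff it belongs to a strongly connected component of size ≥ 2 (or has a self-loop).
The vertices on cycles are {A, D, E, H, I, J, L, M} — 8 in total.

8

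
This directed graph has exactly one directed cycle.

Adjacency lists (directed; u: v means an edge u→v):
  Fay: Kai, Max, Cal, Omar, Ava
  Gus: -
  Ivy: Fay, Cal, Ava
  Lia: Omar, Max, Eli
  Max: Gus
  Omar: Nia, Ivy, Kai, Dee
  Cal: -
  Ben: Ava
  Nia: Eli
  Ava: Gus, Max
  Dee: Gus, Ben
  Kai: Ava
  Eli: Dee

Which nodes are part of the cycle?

DFS with gray/black marking from Omar:
Omar gray
  Nia gray
    Eli gray
      Dee gray
        Gus gray
        Gus black
        Ben gray
          Ava gray
            Ava→Gus: Gus black — skip
            Max gray
              Max→Gus: Gus black — skip
            Max black
          Ava black
        Ben black
      Dee black
    Eli black
  Nia black
  Ivy gray
    Fay gray
      Kai gray
        Kai→Ava: Ava black — skip
      Kai black
      Fay→Max: Max black — skip
      Cal gray
      Cal black
      Fay→Omar: Omar is gray → back edge
Back edge closes the cycle Omar → Ivy → Fay → Omar; its vertices are {Fay, Ivy, Omar}.

Fay, Ivy, Omar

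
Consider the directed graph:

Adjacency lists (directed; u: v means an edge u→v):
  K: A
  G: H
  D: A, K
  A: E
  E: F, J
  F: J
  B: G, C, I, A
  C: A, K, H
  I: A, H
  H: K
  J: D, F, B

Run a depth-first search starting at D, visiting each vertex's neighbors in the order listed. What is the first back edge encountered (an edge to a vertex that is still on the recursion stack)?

J->D

DFS from D (visiting each vertex's neighbors in the order listed); mark gray on enter, black on exit:
D gray
  A gray
    E gray
      F gray
        J gray
          J→D: D is gray → back edge
First back edge: J → D.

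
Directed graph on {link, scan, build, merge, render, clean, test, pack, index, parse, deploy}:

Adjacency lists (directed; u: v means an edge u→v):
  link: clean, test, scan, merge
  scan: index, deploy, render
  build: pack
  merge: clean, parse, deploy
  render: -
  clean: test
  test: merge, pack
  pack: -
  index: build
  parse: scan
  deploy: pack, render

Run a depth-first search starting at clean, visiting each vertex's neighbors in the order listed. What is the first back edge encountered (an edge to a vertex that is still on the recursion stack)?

DFS from clean (visiting each vertex's neighbors in the order listed); mark gray on enter, black on exit:
clean gray
  test gray
    merge gray
      merge→clean: clean is gray → back edge
First back edge: merge → clean.

merge->clean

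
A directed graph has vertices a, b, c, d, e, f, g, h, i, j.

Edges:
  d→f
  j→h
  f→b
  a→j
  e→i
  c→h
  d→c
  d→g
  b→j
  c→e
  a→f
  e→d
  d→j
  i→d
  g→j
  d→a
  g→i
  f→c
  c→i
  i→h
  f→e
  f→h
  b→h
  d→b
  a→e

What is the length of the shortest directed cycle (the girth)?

3

For each vertex v, BFS finds the shortest path from v back to v.
The shortest such closed walk is d → g → i → d, length 3.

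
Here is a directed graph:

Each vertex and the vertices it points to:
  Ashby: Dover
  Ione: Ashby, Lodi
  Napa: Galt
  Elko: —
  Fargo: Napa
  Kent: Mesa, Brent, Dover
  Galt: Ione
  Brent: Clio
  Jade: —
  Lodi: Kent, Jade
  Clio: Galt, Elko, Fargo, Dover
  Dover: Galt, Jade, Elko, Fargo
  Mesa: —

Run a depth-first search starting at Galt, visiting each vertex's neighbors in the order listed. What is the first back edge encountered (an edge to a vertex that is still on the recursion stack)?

DFS from Galt (visiting each vertex's neighbors in the order listed); mark gray on enter, black on exit:
Galt gray
  Ione gray
    Ashby gray
      Dover gray
        Dover→Galt: Galt is gray → back edge
First back edge: Dover → Galt.

Dover→Galt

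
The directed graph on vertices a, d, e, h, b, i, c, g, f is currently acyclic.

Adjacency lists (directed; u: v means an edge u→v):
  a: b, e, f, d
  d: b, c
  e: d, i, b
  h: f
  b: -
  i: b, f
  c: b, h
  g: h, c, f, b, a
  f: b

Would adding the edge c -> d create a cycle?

Yes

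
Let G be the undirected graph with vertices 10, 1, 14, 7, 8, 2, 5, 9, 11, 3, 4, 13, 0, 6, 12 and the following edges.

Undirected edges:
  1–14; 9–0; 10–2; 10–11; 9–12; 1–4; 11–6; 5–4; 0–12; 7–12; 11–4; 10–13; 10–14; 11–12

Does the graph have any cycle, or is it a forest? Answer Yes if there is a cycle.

DFS, tracking each vertex's parent; an edge to a visited non-parent vertex closes a cycle.
Start from 1:
visit 1 (parent –)
  visit 14 (parent 1)
    14–1: parent, skip
    visit 10 (parent 14)
      visit 2 (parent 10)
        2–10: parent, skip
      10–14: parent, skip
      visit 13 (parent 10)
        13–10: parent, skip
      visit 11 (parent 10)
        11–10: parent, skip
        visit 6 (parent 11)
          6–11: parent, skip
        visit 4 (parent 11)
          4–11: parent, skip
          4–1: 1 visited and ≠ parent → cycle
Cycle: 1 – 14 – 10 – 11 – 4 – 1.

Yes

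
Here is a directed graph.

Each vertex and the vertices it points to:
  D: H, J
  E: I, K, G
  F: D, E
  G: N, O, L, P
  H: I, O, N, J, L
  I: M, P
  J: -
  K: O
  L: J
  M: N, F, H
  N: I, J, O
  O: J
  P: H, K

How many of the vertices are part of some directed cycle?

A vertex is on a directed cycle iff it belongs to a strongly connected component of size ≥ 2 (or has a self-loop).
The vertices on cycles are {D, E, F, G, H, I, M, N, P} — 9 in total.

9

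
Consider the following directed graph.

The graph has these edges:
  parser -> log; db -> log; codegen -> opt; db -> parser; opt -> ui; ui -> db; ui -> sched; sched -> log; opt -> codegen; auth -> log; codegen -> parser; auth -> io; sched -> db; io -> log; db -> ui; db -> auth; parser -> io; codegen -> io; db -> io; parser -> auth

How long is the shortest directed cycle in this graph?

2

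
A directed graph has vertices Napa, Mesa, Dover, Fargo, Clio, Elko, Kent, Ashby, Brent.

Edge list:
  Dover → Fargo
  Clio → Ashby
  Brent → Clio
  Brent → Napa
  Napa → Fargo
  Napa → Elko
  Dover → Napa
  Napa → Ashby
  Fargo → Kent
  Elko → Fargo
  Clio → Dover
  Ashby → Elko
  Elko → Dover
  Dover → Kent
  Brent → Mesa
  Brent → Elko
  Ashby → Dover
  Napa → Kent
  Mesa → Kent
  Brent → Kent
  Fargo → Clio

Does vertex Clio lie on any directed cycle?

Yes

Clio is on a cycle iff Clio can reach itself via ≥1 edge.
Clio → Dover → Fargo → Clio — yes.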